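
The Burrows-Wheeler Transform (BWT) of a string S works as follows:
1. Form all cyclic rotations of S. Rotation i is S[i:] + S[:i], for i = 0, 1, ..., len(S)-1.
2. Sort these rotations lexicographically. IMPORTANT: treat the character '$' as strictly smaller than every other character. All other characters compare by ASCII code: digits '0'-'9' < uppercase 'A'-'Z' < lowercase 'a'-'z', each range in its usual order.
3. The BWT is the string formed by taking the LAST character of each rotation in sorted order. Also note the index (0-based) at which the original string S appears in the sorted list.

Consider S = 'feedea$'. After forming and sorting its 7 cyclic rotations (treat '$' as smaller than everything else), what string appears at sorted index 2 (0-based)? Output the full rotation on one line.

All 7 rotations (rotation i = S[i:]+S[:i]):
  rot[0] = feedea$
  rot[1] = eedea$f
  rot[2] = edea$fe
  rot[3] = dea$fee
  rot[4] = ea$feed
  rot[5] = a$feede
  rot[6] = $feedea
Sorted (with $ < everything):
  sorted[0] = $feedea
  sorted[1] = a$feede
  sorted[2] = dea$fee
  sorted[3] = ea$feed
  sorted[4] = edea$fe
  sorted[5] = eedea$f
  sorted[6] = feedea$
sorted[2] = dea$fee

Answer: dea$fee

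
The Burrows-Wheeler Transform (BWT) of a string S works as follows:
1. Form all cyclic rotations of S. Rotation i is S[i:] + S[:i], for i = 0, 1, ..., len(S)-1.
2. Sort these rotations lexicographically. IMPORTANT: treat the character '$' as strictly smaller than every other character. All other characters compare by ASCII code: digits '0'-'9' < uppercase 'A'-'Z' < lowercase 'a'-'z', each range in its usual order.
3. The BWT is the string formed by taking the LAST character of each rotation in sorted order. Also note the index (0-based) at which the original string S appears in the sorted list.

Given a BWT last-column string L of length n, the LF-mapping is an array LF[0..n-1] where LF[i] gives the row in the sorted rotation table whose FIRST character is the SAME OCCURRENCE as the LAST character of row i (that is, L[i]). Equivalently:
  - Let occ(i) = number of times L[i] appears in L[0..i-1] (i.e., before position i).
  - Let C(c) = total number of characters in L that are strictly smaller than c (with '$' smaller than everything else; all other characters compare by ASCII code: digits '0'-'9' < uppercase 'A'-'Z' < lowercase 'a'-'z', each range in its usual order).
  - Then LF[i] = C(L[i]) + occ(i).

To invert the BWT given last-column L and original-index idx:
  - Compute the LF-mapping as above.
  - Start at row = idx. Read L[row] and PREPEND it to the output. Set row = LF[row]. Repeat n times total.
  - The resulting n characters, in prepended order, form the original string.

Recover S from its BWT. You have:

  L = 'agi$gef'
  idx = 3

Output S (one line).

Answer: fiegga$

Derivation:
LF mapping: 1 4 6 0 5 2 3
Walk LF starting at row 3, prepending L[row]:
  step 1: row=3, L[3]='$', prepend. Next row=LF[3]=0
  step 2: row=0, L[0]='a', prepend. Next row=LF[0]=1
  step 3: row=1, L[1]='g', prepend. Next row=LF[1]=4
  step 4: row=4, L[4]='g', prepend. Next row=LF[4]=5
  step 5: row=5, L[5]='e', prepend. Next row=LF[5]=2
  step 6: row=2, L[2]='i', prepend. Next row=LF[2]=6
  step 7: row=6, L[6]='f', prepend. Next row=LF[6]=3
Reversed output: fiegga$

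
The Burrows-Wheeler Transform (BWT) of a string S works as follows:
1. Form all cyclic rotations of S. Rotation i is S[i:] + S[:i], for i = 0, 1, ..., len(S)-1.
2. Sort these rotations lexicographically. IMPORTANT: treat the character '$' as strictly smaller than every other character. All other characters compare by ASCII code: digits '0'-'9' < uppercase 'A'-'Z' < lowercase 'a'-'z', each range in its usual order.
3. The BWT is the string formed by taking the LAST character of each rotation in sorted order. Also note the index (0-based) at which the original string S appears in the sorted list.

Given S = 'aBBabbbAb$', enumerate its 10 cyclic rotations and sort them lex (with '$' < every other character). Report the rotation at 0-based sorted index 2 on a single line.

All 10 rotations (rotation i = S[i:]+S[:i]):
  rot[0] = aBBabbbAb$
  rot[1] = BBabbbAb$a
  rot[2] = BabbbAb$aB
  rot[3] = abbbAb$aBB
  rot[4] = bbbAb$aBBa
  rot[5] = bbAb$aBBab
  rot[6] = bAb$aBBabb
  rot[7] = Ab$aBBabbb
  rot[8] = b$aBBabbbA
  rot[9] = $aBBabbbAb
Sorted (with $ < everything):
  sorted[0] = $aBBabbbAb
  sorted[1] = Ab$aBBabbb
  sorted[2] = BBabbbAb$a
  sorted[3] = BabbbAb$aB
  sorted[4] = aBBabbbAb$
  sorted[5] = abbbAb$aBB
  sorted[6] = b$aBBabbbA
  sorted[7] = bAb$aBBabb
  sorted[8] = bbAb$aBBab
  sorted[9] = bbbAb$aBBa
sorted[2] = BBabbbAb$a

Answer: BBabbbAb$a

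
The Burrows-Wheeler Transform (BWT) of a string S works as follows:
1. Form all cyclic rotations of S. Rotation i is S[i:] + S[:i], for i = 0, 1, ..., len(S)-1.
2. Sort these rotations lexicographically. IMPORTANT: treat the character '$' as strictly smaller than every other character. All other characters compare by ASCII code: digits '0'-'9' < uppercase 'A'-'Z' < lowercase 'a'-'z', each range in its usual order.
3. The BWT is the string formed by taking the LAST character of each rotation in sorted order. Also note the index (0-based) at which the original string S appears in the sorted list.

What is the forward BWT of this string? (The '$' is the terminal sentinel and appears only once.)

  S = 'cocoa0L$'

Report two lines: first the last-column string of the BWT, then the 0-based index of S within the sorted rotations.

All 8 rotations (rotation i = S[i:]+S[:i]):
  rot[0] = cocoa0L$
  rot[1] = ocoa0L$c
  rot[2] = coa0L$co
  rot[3] = oa0L$coc
  rot[4] = a0L$coco
  rot[5] = 0L$cocoa
  rot[6] = L$cocoa0
  rot[7] = $cocoa0L
Sorted (with $ < everything):
  sorted[0] = $cocoa0L  (last char: 'L')
  sorted[1] = 0L$cocoa  (last char: 'a')
  sorted[2] = L$cocoa0  (last char: '0')
  sorted[3] = a0L$coco  (last char: 'o')
  sorted[4] = coa0L$co  (last char: 'o')
  sorted[5] = cocoa0L$  (last char: '$')
  sorted[6] = oa0L$coc  (last char: 'c')
  sorted[7] = ocoa0L$c  (last char: 'c')
Last column: La0oo$cc
Original string S is at sorted index 5

Answer: La0oo$cc
5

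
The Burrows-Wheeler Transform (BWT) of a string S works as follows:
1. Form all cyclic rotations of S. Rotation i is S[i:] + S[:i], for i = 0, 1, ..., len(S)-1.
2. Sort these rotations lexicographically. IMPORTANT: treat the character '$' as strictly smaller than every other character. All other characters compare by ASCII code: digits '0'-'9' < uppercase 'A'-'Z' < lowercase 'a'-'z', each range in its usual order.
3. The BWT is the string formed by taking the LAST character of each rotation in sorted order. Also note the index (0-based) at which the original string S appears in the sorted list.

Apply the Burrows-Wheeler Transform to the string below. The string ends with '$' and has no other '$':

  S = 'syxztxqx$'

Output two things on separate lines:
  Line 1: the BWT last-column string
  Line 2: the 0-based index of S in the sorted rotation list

Answer: xx$zqtysx
2

Derivation:
All 9 rotations (rotation i = S[i:]+S[:i]):
  rot[0] = syxztxqx$
  rot[1] = yxztxqx$s
  rot[2] = xztxqx$sy
  rot[3] = ztxqx$syx
  rot[4] = txqx$syxz
  rot[5] = xqx$syxzt
  rot[6] = qx$syxztx
  rot[7] = x$syxztxq
  rot[8] = $syxztxqx
Sorted (with $ < everything):
  sorted[0] = $syxztxqx  (last char: 'x')
  sorted[1] = qx$syxztx  (last char: 'x')
  sorted[2] = syxztxqx$  (last char: '$')
  sorted[3] = txqx$syxz  (last char: 'z')
  sorted[4] = x$syxztxq  (last char: 'q')
  sorted[5] = xqx$syxzt  (last char: 't')
  sorted[6] = xztxqx$sy  (last char: 'y')
  sorted[7] = yxztxqx$s  (last char: 's')
  sorted[8] = ztxqx$syx  (last char: 'x')
Last column: xx$zqtysx
Original string S is at sorted index 2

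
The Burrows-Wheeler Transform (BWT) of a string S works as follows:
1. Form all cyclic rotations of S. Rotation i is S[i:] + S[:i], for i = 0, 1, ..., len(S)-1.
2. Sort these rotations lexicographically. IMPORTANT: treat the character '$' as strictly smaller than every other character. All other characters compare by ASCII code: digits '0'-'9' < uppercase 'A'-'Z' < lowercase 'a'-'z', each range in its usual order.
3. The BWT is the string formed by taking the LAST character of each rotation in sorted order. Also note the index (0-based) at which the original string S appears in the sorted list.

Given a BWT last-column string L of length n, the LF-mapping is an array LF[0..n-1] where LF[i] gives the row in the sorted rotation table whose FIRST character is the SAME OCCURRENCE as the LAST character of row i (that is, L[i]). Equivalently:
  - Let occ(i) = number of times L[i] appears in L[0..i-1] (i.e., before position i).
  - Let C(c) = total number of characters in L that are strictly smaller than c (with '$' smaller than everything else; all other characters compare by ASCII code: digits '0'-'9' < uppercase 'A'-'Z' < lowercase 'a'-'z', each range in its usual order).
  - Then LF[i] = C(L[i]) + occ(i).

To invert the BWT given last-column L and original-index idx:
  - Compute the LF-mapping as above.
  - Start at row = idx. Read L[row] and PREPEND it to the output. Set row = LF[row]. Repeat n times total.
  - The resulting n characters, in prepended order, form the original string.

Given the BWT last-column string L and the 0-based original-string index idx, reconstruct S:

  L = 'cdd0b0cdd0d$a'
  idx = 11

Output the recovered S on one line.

LF mapping: 6 8 9 1 5 2 7 10 11 3 12 0 4
Walk LF starting at row 11, prepending L[row]:
  step 1: row=11, L[11]='$', prepend. Next row=LF[11]=0
  step 2: row=0, L[0]='c', prepend. Next row=LF[0]=6
  step 3: row=6, L[6]='c', prepend. Next row=LF[6]=7
  step 4: row=7, L[7]='d', prepend. Next row=LF[7]=10
  step 5: row=10, L[10]='d', prepend. Next row=LF[10]=12
  step 6: row=12, L[12]='a', prepend. Next row=LF[12]=4
  step 7: row=4, L[4]='b', prepend. Next row=LF[4]=5
  step 8: row=5, L[5]='0', prepend. Next row=LF[5]=2
  step 9: row=2, L[2]='d', prepend. Next row=LF[2]=9
  step 10: row=9, L[9]='0', prepend. Next row=LF[9]=3
  step 11: row=3, L[3]='0', prepend. Next row=LF[3]=1
  step 12: row=1, L[1]='d', prepend. Next row=LF[1]=8
  step 13: row=8, L[8]='d', prepend. Next row=LF[8]=11
Reversed output: dd00d0baddcc$

Answer: dd00d0baddcc$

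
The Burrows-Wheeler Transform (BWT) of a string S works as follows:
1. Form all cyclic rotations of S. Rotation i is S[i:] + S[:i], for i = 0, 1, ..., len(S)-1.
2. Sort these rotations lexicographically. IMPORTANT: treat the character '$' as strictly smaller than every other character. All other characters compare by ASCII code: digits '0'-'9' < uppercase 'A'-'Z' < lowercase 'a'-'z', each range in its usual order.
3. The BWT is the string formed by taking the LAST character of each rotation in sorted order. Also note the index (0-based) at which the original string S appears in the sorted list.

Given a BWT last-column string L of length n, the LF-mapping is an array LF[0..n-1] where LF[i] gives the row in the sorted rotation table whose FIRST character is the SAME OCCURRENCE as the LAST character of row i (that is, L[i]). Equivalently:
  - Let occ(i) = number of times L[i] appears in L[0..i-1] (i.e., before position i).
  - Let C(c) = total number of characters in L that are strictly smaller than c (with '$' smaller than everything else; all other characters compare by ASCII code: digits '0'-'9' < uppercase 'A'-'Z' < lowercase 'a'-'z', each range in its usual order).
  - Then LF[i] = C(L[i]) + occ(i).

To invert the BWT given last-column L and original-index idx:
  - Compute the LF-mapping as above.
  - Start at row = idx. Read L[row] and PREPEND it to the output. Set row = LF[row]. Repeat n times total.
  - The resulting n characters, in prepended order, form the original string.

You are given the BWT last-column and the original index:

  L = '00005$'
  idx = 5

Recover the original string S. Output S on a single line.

Answer: 50000$

Derivation:
LF mapping: 1 2 3 4 5 0
Walk LF starting at row 5, prepending L[row]:
  step 1: row=5, L[5]='$', prepend. Next row=LF[5]=0
  step 2: row=0, L[0]='0', prepend. Next row=LF[0]=1
  step 3: row=1, L[1]='0', prepend. Next row=LF[1]=2
  step 4: row=2, L[2]='0', prepend. Next row=LF[2]=3
  step 5: row=3, L[3]='0', prepend. Next row=LF[3]=4
  step 6: row=4, L[4]='5', prepend. Next row=LF[4]=5
Reversed output: 50000$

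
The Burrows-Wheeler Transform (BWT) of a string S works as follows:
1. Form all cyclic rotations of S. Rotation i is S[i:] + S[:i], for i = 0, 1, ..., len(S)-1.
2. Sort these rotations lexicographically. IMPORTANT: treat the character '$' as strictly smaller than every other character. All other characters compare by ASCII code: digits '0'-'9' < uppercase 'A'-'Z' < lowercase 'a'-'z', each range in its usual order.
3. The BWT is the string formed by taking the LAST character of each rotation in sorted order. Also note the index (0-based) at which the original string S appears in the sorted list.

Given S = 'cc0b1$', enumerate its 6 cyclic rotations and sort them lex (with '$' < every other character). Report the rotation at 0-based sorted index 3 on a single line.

Answer: b1$cc0

Derivation:
All 6 rotations (rotation i = S[i:]+S[:i]):
  rot[0] = cc0b1$
  rot[1] = c0b1$c
  rot[2] = 0b1$cc
  rot[3] = b1$cc0
  rot[4] = 1$cc0b
  rot[5] = $cc0b1
Sorted (with $ < everything):
  sorted[0] = $cc0b1
  sorted[1] = 0b1$cc
  sorted[2] = 1$cc0b
  sorted[3] = b1$cc0
  sorted[4] = c0b1$c
  sorted[5] = cc0b1$
sorted[3] = b1$cc0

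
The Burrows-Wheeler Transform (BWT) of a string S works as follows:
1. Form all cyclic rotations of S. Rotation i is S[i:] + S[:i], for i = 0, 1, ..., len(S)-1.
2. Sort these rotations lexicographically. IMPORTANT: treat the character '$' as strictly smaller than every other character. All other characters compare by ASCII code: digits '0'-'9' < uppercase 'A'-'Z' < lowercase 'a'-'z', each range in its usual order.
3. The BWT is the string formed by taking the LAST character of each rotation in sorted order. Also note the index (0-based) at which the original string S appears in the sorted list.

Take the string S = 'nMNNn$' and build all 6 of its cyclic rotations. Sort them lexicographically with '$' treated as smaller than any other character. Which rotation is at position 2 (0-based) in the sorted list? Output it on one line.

Answer: NNn$nM

Derivation:
All 6 rotations (rotation i = S[i:]+S[:i]):
  rot[0] = nMNNn$
  rot[1] = MNNn$n
  rot[2] = NNn$nM
  rot[3] = Nn$nMN
  rot[4] = n$nMNN
  rot[5] = $nMNNn
Sorted (with $ < everything):
  sorted[0] = $nMNNn
  sorted[1] = MNNn$n
  sorted[2] = NNn$nM
  sorted[3] = Nn$nMN
  sorted[4] = n$nMNN
  sorted[5] = nMNNn$
sorted[2] = NNn$nM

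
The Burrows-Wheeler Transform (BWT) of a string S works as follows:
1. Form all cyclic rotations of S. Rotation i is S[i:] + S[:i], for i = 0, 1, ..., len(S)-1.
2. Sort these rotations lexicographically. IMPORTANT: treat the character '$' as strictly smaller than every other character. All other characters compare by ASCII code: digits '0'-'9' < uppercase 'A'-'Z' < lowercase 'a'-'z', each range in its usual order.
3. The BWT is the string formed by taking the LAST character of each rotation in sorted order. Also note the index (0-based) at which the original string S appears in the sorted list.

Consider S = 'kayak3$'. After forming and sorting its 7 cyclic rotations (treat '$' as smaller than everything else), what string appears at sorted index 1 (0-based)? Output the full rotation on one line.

Answer: 3$kayak

Derivation:
All 7 rotations (rotation i = S[i:]+S[:i]):
  rot[0] = kayak3$
  rot[1] = ayak3$k
  rot[2] = yak3$ka
  rot[3] = ak3$kay
  rot[4] = k3$kaya
  rot[5] = 3$kayak
  rot[6] = $kayak3
Sorted (with $ < everything):
  sorted[0] = $kayak3
  sorted[1] = 3$kayak
  sorted[2] = ak3$kay
  sorted[3] = ayak3$k
  sorted[4] = k3$kaya
  sorted[5] = kayak3$
  sorted[6] = yak3$ka
sorted[1] = 3$kayak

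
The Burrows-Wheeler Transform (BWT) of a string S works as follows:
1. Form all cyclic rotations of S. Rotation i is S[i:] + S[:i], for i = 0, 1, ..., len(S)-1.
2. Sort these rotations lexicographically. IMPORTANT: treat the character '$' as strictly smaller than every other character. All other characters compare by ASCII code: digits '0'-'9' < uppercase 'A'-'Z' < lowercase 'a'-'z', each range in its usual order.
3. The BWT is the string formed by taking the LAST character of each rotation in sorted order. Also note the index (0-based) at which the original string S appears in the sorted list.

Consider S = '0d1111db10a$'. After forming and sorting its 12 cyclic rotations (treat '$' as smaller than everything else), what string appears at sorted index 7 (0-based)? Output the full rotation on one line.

All 12 rotations (rotation i = S[i:]+S[:i]):
  rot[0] = 0d1111db10a$
  rot[1] = d1111db10a$0
  rot[2] = 1111db10a$0d
  rot[3] = 111db10a$0d1
  rot[4] = 11db10a$0d11
  rot[5] = 1db10a$0d111
  rot[6] = db10a$0d1111
  rot[7] = b10a$0d1111d
  rot[8] = 10a$0d1111db
  rot[9] = 0a$0d1111db1
  rot[10] = a$0d1111db10
  rot[11] = $0d1111db10a
Sorted (with $ < everything):
  sorted[0] = $0d1111db10a
  sorted[1] = 0a$0d1111db1
  sorted[2] = 0d1111db10a$
  sorted[3] = 10a$0d1111db
  sorted[4] = 1111db10a$0d
  sorted[5] = 111db10a$0d1
  sorted[6] = 11db10a$0d11
  sorted[7] = 1db10a$0d111
  sorted[8] = a$0d1111db10
  sorted[9] = b10a$0d1111d
  sorted[10] = d1111db10a$0
  sorted[11] = db10a$0d1111
sorted[7] = 1db10a$0d111

Answer: 1db10a$0d111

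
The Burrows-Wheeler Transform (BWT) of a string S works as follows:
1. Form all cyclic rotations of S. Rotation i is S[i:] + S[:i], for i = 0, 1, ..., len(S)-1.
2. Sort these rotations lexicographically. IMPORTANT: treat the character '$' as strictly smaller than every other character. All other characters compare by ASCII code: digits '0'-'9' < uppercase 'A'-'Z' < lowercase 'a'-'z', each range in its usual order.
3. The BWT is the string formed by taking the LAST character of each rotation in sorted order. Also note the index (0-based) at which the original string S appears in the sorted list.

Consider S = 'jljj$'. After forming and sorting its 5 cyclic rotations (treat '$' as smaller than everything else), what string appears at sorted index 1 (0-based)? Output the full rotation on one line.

Answer: j$jlj

Derivation:
All 5 rotations (rotation i = S[i:]+S[:i]):
  rot[0] = jljj$
  rot[1] = ljj$j
  rot[2] = jj$jl
  rot[3] = j$jlj
  rot[4] = $jljj
Sorted (with $ < everything):
  sorted[0] = $jljj
  sorted[1] = j$jlj
  sorted[2] = jj$jl
  sorted[3] = jljj$
  sorted[4] = ljj$j
sorted[1] = j$jlj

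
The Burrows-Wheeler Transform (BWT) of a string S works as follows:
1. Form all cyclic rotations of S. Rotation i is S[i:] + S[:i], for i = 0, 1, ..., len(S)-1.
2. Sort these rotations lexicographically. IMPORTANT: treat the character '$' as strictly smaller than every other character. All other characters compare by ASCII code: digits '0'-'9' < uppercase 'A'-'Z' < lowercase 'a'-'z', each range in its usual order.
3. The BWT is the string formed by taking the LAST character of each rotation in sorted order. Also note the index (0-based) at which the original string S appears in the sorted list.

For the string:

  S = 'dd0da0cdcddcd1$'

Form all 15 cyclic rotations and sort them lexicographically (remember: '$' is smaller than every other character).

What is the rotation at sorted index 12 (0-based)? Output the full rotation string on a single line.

Answer: dcddcd1$dd0da0c

Derivation:
All 15 rotations (rotation i = S[i:]+S[:i]):
  rot[0] = dd0da0cdcddcd1$
  rot[1] = d0da0cdcddcd1$d
  rot[2] = 0da0cdcddcd1$dd
  rot[3] = da0cdcddcd1$dd0
  rot[4] = a0cdcddcd1$dd0d
  rot[5] = 0cdcddcd1$dd0da
  rot[6] = cdcddcd1$dd0da0
  rot[7] = dcddcd1$dd0da0c
  rot[8] = cddcd1$dd0da0cd
  rot[9] = ddcd1$dd0da0cdc
  rot[10] = dcd1$dd0da0cdcd
  rot[11] = cd1$dd0da0cdcdd
  rot[12] = d1$dd0da0cdcddc
  rot[13] = 1$dd0da0cdcddcd
  rot[14] = $dd0da0cdcddcd1
Sorted (with $ < everything):
  sorted[0] = $dd0da0cdcddcd1
  sorted[1] = 0cdcddcd1$dd0da
  sorted[2] = 0da0cdcddcd1$dd
  sorted[3] = 1$dd0da0cdcddcd
  sorted[4] = a0cdcddcd1$dd0d
  sorted[5] = cd1$dd0da0cdcdd
  sorted[6] = cdcddcd1$dd0da0
  sorted[7] = cddcd1$dd0da0cd
  sorted[8] = d0da0cdcddcd1$d
  sorted[9] = d1$dd0da0cdcddc
  sorted[10] = da0cdcddcd1$dd0
  sorted[11] = dcd1$dd0da0cdcd
  sorted[12] = dcddcd1$dd0da0c
  sorted[13] = dd0da0cdcddcd1$
  sorted[14] = ddcd1$dd0da0cdc
sorted[12] = dcddcd1$dd0da0c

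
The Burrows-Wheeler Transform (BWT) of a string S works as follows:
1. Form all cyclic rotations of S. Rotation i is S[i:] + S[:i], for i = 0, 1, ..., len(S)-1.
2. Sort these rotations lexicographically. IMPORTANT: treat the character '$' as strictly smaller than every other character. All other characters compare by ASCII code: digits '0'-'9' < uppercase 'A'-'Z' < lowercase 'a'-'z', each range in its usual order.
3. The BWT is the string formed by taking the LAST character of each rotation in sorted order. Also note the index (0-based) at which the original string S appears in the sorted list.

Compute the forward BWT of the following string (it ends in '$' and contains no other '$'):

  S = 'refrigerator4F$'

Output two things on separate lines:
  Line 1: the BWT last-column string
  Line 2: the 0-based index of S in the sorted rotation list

All 15 rotations (rotation i = S[i:]+S[:i]):
  rot[0] = refrigerator4F$
  rot[1] = efrigerator4F$r
  rot[2] = frigerator4F$re
  rot[3] = rigerator4F$ref
  rot[4] = igerator4F$refr
  rot[5] = gerator4F$refri
  rot[6] = erator4F$refrig
  rot[7] = rator4F$refrige
  rot[8] = ator4F$refriger
  rot[9] = tor4F$refrigera
  rot[10] = or4F$refrigerat
  rot[11] = r4F$refrigerato
  rot[12] = 4F$refrigerator
  rot[13] = F$refrigerator4
  rot[14] = $refrigerator4F
Sorted (with $ < everything):
  sorted[0] = $refrigerator4F  (last char: 'F')
  sorted[1] = 4F$refrigerator  (last char: 'r')
  sorted[2] = F$refrigerator4  (last char: '4')
  sorted[3] = ator4F$refriger  (last char: 'r')
  sorted[4] = efrigerator4F$r  (last char: 'r')
  sorted[5] = erator4F$refrig  (last char: 'g')
  sorted[6] = frigerator4F$re  (last char: 'e')
  sorted[7] = gerator4F$refri  (last char: 'i')
  sorted[8] = igerator4F$refr  (last char: 'r')
  sorted[9] = or4F$refrigerat  (last char: 't')
  sorted[10] = r4F$refrigerato  (last char: 'o')
  sorted[11] = rator4F$refrige  (last char: 'e')
  sorted[12] = refrigerator4F$  (last char: '$')
  sorted[13] = rigerator4F$ref  (last char: 'f')
  sorted[14] = tor4F$refrigera  (last char: 'a')
Last column: Fr4rrgeirtoe$fa
Original string S is at sorted index 12

Answer: Fr4rrgeirtoe$fa
12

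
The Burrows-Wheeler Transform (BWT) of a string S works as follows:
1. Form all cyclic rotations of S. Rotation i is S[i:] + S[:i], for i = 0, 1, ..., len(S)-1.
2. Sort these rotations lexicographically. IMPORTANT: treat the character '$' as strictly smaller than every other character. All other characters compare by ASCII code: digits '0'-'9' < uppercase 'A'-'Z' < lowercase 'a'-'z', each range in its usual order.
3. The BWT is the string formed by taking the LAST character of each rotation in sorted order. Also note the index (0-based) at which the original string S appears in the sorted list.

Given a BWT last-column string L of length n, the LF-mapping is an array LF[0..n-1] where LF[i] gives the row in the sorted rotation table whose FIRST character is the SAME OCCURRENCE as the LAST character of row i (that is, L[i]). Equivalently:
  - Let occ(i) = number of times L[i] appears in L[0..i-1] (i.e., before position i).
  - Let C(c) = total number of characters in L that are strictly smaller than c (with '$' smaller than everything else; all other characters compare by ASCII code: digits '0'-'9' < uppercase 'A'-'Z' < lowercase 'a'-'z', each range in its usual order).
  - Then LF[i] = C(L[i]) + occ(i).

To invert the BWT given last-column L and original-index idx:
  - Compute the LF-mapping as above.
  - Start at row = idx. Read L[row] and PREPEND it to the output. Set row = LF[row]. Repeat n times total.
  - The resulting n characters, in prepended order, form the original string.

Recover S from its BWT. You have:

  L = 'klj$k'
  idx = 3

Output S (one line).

Answer: kljk$

Derivation:
LF mapping: 2 4 1 0 3
Walk LF starting at row 3, prepending L[row]:
  step 1: row=3, L[3]='$', prepend. Next row=LF[3]=0
  step 2: row=0, L[0]='k', prepend. Next row=LF[0]=2
  step 3: row=2, L[2]='j', prepend. Next row=LF[2]=1
  step 4: row=1, L[1]='l', prepend. Next row=LF[1]=4
  step 5: row=4, L[4]='k', prepend. Next row=LF[4]=3
Reversed output: kljk$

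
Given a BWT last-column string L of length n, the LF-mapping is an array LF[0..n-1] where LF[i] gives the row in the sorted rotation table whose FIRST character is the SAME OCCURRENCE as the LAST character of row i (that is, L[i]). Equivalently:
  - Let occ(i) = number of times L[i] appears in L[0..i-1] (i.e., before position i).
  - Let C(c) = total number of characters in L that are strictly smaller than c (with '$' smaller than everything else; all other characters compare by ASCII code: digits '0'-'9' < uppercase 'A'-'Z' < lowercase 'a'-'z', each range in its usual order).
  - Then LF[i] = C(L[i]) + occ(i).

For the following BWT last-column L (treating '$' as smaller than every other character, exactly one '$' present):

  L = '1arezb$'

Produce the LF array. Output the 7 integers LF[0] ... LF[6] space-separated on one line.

Char counts: '$':1, '1':1, 'a':1, 'b':1, 'e':1, 'r':1, 'z':1
C (first-col start): C('$')=0, C('1')=1, C('a')=2, C('b')=3, C('e')=4, C('r')=5, C('z')=6
L[0]='1': occ=0, LF[0]=C('1')+0=1+0=1
L[1]='a': occ=0, LF[1]=C('a')+0=2+0=2
L[2]='r': occ=0, LF[2]=C('r')+0=5+0=5
L[3]='e': occ=0, LF[3]=C('e')+0=4+0=4
L[4]='z': occ=0, LF[4]=C('z')+0=6+0=6
L[5]='b': occ=0, LF[5]=C('b')+0=3+0=3
L[6]='$': occ=0, LF[6]=C('$')+0=0+0=0

Answer: 1 2 5 4 6 3 0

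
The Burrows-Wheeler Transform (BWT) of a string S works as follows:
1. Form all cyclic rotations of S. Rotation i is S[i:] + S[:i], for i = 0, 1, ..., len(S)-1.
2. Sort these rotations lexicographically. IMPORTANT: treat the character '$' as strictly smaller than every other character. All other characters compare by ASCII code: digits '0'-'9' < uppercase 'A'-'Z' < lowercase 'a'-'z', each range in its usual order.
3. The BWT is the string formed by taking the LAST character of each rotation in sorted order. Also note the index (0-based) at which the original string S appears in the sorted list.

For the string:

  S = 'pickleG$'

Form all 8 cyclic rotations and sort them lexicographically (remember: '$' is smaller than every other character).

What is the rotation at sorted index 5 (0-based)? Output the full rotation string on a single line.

Answer: kleG$pic

Derivation:
All 8 rotations (rotation i = S[i:]+S[:i]):
  rot[0] = pickleG$
  rot[1] = ickleG$p
  rot[2] = ckleG$pi
  rot[3] = kleG$pic
  rot[4] = leG$pick
  rot[5] = eG$pickl
  rot[6] = G$pickle
  rot[7] = $pickleG
Sorted (with $ < everything):
  sorted[0] = $pickleG
  sorted[1] = G$pickle
  sorted[2] = ckleG$pi
  sorted[3] = eG$pickl
  sorted[4] = ickleG$p
  sorted[5] = kleG$pic
  sorted[6] = leG$pick
  sorted[7] = pickleG$
sorted[5] = kleG$pic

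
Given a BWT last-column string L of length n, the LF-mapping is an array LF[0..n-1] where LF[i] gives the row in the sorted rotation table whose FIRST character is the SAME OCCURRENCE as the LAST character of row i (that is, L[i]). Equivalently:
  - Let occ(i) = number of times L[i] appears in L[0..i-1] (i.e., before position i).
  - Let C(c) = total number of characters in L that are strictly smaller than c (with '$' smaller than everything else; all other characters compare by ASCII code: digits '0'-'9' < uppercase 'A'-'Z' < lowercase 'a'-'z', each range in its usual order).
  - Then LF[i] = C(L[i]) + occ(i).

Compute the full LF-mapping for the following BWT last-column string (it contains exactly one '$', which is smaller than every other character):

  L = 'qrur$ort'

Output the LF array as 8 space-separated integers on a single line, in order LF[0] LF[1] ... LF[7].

Answer: 2 3 7 4 0 1 5 6

Derivation:
Char counts: '$':1, 'o':1, 'q':1, 'r':3, 't':1, 'u':1
C (first-col start): C('$')=0, C('o')=1, C('q')=2, C('r')=3, C('t')=6, C('u')=7
L[0]='q': occ=0, LF[0]=C('q')+0=2+0=2
L[1]='r': occ=0, LF[1]=C('r')+0=3+0=3
L[2]='u': occ=0, LF[2]=C('u')+0=7+0=7
L[3]='r': occ=1, LF[3]=C('r')+1=3+1=4
L[4]='$': occ=0, LF[4]=C('$')+0=0+0=0
L[5]='o': occ=0, LF[5]=C('o')+0=1+0=1
L[6]='r': occ=2, LF[6]=C('r')+2=3+2=5
L[7]='t': occ=0, LF[7]=C('t')+0=6+0=6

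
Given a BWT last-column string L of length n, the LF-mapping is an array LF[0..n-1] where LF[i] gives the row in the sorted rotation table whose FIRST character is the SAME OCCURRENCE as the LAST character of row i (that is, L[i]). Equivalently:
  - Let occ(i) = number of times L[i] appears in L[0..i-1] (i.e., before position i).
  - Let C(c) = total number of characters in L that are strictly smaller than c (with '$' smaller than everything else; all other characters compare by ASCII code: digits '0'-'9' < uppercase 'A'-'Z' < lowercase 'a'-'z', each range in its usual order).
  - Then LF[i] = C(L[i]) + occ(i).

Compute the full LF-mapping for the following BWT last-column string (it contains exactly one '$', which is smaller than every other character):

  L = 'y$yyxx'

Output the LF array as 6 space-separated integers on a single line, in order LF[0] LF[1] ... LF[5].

Answer: 3 0 4 5 1 2

Derivation:
Char counts: '$':1, 'x':2, 'y':3
C (first-col start): C('$')=0, C('x')=1, C('y')=3
L[0]='y': occ=0, LF[0]=C('y')+0=3+0=3
L[1]='$': occ=0, LF[1]=C('$')+0=0+0=0
L[2]='y': occ=1, LF[2]=C('y')+1=3+1=4
L[3]='y': occ=2, LF[3]=C('y')+2=3+2=5
L[4]='x': occ=0, LF[4]=C('x')+0=1+0=1
L[5]='x': occ=1, LF[5]=C('x')+1=1+1=2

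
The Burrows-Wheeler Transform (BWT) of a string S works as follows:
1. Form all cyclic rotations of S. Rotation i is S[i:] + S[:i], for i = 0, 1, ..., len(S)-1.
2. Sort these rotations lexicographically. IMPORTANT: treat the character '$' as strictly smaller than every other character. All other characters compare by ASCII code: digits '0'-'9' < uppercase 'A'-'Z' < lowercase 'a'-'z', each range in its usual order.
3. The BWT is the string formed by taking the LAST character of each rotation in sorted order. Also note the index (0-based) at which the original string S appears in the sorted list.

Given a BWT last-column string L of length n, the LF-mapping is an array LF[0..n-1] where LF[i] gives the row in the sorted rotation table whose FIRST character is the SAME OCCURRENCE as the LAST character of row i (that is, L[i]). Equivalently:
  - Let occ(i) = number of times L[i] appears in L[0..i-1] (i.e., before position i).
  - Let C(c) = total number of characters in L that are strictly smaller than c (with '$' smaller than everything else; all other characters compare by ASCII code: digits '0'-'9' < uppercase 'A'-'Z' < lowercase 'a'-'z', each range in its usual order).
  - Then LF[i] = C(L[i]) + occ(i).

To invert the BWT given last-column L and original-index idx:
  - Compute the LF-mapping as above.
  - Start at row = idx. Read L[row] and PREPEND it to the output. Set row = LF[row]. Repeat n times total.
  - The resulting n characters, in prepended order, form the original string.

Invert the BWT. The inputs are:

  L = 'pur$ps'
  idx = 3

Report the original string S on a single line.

LF mapping: 1 5 3 0 2 4
Walk LF starting at row 3, prepending L[row]:
  step 1: row=3, L[3]='$', prepend. Next row=LF[3]=0
  step 2: row=0, L[0]='p', prepend. Next row=LF[0]=1
  step 3: row=1, L[1]='u', prepend. Next row=LF[1]=5
  step 4: row=5, L[5]='s', prepend. Next row=LF[5]=4
  step 5: row=4, L[4]='p', prepend. Next row=LF[4]=2
  step 6: row=2, L[2]='r', prepend. Next row=LF[2]=3
Reversed output: rpsup$

Answer: rpsup$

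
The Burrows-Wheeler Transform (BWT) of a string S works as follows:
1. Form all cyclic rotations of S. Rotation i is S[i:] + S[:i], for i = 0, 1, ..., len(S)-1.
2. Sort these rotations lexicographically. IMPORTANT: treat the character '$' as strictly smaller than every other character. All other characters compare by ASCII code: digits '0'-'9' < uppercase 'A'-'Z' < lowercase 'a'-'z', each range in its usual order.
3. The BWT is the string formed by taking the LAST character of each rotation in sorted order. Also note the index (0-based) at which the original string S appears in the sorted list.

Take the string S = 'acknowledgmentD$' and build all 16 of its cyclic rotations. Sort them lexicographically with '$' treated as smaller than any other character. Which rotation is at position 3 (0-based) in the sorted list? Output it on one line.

Answer: cknowledgmentD$a

Derivation:
All 16 rotations (rotation i = S[i:]+S[:i]):
  rot[0] = acknowledgmentD$
  rot[1] = cknowledgmentD$a
  rot[2] = knowledgmentD$ac
  rot[3] = nowledgmentD$ack
  rot[4] = owledgmentD$ackn
  rot[5] = wledgmentD$ackno
  rot[6] = ledgmentD$acknow
  rot[7] = edgmentD$acknowl
  rot[8] = dgmentD$acknowle
  rot[9] = gmentD$acknowled
  rot[10] = mentD$acknowledg
  rot[11] = entD$acknowledgm
  rot[12] = ntD$acknowledgme
  rot[13] = tD$acknowledgmen
  rot[14] = D$acknowledgment
  rot[15] = $acknowledgmentD
Sorted (with $ < everything):
  sorted[0] = $acknowledgmentD
  sorted[1] = D$acknowledgment
  sorted[2] = acknowledgmentD$
  sorted[3] = cknowledgmentD$a
  sorted[4] = dgmentD$acknowle
  sorted[5] = edgmentD$acknowl
  sorted[6] = entD$acknowledgm
  sorted[7] = gmentD$acknowled
  sorted[8] = knowledgmentD$ac
  sorted[9] = ledgmentD$acknow
  sorted[10] = mentD$acknowledg
  sorted[11] = nowledgmentD$ack
  sorted[12] = ntD$acknowledgme
  sorted[13] = owledgmentD$ackn
  sorted[14] = tD$acknowledgmen
  sorted[15] = wledgmentD$ackno
sorted[3] = cknowledgmentD$a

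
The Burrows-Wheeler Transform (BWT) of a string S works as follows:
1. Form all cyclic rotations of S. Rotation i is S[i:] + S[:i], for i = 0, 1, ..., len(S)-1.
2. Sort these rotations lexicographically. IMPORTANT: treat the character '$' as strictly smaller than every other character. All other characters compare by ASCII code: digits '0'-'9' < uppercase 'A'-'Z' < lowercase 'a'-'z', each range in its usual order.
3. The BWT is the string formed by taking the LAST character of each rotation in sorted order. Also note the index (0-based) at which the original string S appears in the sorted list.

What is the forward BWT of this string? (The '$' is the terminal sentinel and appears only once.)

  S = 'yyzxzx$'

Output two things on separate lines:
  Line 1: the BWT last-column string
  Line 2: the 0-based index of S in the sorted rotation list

Answer: xzz$yxy
3

Derivation:
All 7 rotations (rotation i = S[i:]+S[:i]):
  rot[0] = yyzxzx$
  rot[1] = yzxzx$y
  rot[2] = zxzx$yy
  rot[3] = xzx$yyz
  rot[4] = zx$yyzx
  rot[5] = x$yyzxz
  rot[6] = $yyzxzx
Sorted (with $ < everything):
  sorted[0] = $yyzxzx  (last char: 'x')
  sorted[1] = x$yyzxz  (last char: 'z')
  sorted[2] = xzx$yyz  (last char: 'z')
  sorted[3] = yyzxzx$  (last char: '$')
  sorted[4] = yzxzx$y  (last char: 'y')
  sorted[5] = zx$yyzx  (last char: 'x')
  sorted[6] = zxzx$yy  (last char: 'y')
Last column: xzz$yxy
Original string S is at sorted index 3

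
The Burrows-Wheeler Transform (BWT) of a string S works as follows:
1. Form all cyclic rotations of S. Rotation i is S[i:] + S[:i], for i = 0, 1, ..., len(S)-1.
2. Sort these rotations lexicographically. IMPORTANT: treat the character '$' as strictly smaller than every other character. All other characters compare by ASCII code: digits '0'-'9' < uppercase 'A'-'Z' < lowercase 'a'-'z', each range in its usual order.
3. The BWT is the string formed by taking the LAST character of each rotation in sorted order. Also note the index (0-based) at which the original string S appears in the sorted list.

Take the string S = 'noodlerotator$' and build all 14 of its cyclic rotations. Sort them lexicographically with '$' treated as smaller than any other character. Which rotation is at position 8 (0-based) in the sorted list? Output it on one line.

All 14 rotations (rotation i = S[i:]+S[:i]):
  rot[0] = noodlerotator$
  rot[1] = oodlerotator$n
  rot[2] = odlerotator$no
  rot[3] = dlerotator$noo
  rot[4] = lerotator$nood
  rot[5] = erotator$noodl
  rot[6] = rotator$noodle
  rot[7] = otator$noodler
  rot[8] = tator$noodlero
  rot[9] = ator$noodlerot
  rot[10] = tor$noodlerota
  rot[11] = or$noodlerotat
  rot[12] = r$noodlerotato
  rot[13] = $noodlerotator
Sorted (with $ < everything):
  sorted[0] = $noodlerotator
  sorted[1] = ator$noodlerot
  sorted[2] = dlerotator$noo
  sorted[3] = erotator$noodl
  sorted[4] = lerotator$nood
  sorted[5] = noodlerotator$
  sorted[6] = odlerotator$no
  sorted[7] = oodlerotator$n
  sorted[8] = or$noodlerotat
  sorted[9] = otator$noodler
  sorted[10] = r$noodlerotato
  sorted[11] = rotator$noodle
  sorted[12] = tator$noodlero
  sorted[13] = tor$noodlerota
sorted[8] = or$noodlerotat

Answer: or$noodlerotat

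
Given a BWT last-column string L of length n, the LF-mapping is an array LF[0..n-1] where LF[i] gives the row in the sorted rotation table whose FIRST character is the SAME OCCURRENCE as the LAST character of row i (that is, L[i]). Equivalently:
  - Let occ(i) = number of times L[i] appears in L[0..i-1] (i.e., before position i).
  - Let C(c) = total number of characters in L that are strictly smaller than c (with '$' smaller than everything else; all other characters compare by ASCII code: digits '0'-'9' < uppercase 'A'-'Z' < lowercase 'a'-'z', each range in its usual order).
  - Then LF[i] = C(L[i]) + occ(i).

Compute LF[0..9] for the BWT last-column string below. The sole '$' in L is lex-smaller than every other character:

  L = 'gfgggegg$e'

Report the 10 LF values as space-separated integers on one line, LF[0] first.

Char counts: '$':1, 'e':2, 'f':1, 'g':6
C (first-col start): C('$')=0, C('e')=1, C('f')=3, C('g')=4
L[0]='g': occ=0, LF[0]=C('g')+0=4+0=4
L[1]='f': occ=0, LF[1]=C('f')+0=3+0=3
L[2]='g': occ=1, LF[2]=C('g')+1=4+1=5
L[3]='g': occ=2, LF[3]=C('g')+2=4+2=6
L[4]='g': occ=3, LF[4]=C('g')+3=4+3=7
L[5]='e': occ=0, LF[5]=C('e')+0=1+0=1
L[6]='g': occ=4, LF[6]=C('g')+4=4+4=8
L[7]='g': occ=5, LF[7]=C('g')+5=4+5=9
L[8]='$': occ=0, LF[8]=C('$')+0=0+0=0
L[9]='e': occ=1, LF[9]=C('e')+1=1+1=2

Answer: 4 3 5 6 7 1 8 9 0 2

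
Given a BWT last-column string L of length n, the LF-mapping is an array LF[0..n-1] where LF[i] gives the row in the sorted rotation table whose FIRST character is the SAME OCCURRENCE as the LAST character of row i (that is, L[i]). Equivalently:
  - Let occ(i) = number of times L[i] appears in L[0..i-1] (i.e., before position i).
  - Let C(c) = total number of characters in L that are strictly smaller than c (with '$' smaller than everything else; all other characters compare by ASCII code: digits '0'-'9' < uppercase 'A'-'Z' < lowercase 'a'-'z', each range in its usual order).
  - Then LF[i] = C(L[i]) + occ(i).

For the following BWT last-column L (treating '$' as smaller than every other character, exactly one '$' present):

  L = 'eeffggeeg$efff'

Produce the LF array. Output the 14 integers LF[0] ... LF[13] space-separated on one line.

Answer: 1 2 6 7 11 12 3 4 13 0 5 8 9 10

Derivation:
Char counts: '$':1, 'e':5, 'f':5, 'g':3
C (first-col start): C('$')=0, C('e')=1, C('f')=6, C('g')=11
L[0]='e': occ=0, LF[0]=C('e')+0=1+0=1
L[1]='e': occ=1, LF[1]=C('e')+1=1+1=2
L[2]='f': occ=0, LF[2]=C('f')+0=6+0=6
L[3]='f': occ=1, LF[3]=C('f')+1=6+1=7
L[4]='g': occ=0, LF[4]=C('g')+0=11+0=11
L[5]='g': occ=1, LF[5]=C('g')+1=11+1=12
L[6]='e': occ=2, LF[6]=C('e')+2=1+2=3
L[7]='e': occ=3, LF[7]=C('e')+3=1+3=4
L[8]='g': occ=2, LF[8]=C('g')+2=11+2=13
L[9]='$': occ=0, LF[9]=C('$')+0=0+0=0
L[10]='e': occ=4, LF[10]=C('e')+4=1+4=5
L[11]='f': occ=2, LF[11]=C('f')+2=6+2=8
L[12]='f': occ=3, LF[12]=C('f')+3=6+3=9
L[13]='f': occ=4, LF[13]=C('f')+4=6+4=10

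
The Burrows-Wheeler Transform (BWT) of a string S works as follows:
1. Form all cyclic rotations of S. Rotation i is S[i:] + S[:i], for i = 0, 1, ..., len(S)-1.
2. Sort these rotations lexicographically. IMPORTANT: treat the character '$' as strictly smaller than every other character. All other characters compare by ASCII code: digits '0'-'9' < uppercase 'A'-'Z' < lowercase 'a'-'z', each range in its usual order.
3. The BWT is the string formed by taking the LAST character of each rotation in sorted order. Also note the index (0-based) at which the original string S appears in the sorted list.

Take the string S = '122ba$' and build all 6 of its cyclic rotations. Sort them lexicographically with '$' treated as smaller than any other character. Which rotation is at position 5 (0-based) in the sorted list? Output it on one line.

All 6 rotations (rotation i = S[i:]+S[:i]):
  rot[0] = 122ba$
  rot[1] = 22ba$1
  rot[2] = 2ba$12
  rot[3] = ba$122
  rot[4] = a$122b
  rot[5] = $122ba
Sorted (with $ < everything):
  sorted[0] = $122ba
  sorted[1] = 122ba$
  sorted[2] = 22ba$1
  sorted[3] = 2ba$12
  sorted[4] = a$122b
  sorted[5] = ba$122
sorted[5] = ba$122

Answer: ba$122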